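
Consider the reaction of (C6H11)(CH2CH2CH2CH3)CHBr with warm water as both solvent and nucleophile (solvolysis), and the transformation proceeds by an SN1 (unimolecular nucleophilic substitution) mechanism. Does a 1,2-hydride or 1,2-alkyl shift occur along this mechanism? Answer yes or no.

yes

The first-formed carbocation is secondary.
The adjacent cyclohexyl carbon already bears 2 other carbon substituents and has a hydrogen to migrate; after a 1,2-hydride shift from that carbon the positive charge sits on a tertiary centre.
Tertiary is more stable than secondary, so the shift occurs.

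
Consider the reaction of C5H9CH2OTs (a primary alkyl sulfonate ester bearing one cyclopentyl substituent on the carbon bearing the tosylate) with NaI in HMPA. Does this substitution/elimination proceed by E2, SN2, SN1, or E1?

Conditions: a primary substrate with a strong nucleophile in the polar aprotic solvent HMPA.
These conditions are the textbook signature of the SN2 pathway.
An unhindered substrate with a strong nucleophile in a polar aprotic solvent favours one-step backside displacement.

SN2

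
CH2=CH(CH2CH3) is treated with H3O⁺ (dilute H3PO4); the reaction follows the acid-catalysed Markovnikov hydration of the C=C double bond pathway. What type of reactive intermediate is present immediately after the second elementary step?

Step 1: Electrophilic addition begins with the π(C=C) electrons forming a bond to the proton of H3O⁺. Following Markovnikov's rule, the resulting cation is secondary. H2O is released.
Step 2: A lone pair on the oxygen of H2O attacks the carbocation, forming a C–O bond and an oxonium ion (a protonated alcohol).
After step 2 the species present is an oxonium ion.

oxonium ion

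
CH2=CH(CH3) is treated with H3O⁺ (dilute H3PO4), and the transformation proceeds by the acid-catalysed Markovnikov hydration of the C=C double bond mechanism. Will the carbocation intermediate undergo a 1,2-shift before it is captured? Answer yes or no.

no

The first-formed carbocation is secondary.
No single 1,2-shift to an adjacent carbon would produce a more-substituted cation than the one already present, so no rearrangement occurs.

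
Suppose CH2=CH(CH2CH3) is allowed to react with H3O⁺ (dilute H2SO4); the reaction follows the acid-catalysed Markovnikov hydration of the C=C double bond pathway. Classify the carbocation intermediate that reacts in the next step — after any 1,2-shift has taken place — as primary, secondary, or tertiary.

secondary

Step 1: The π electrons of the C=C bond attack a proton of H3O⁺; Markovnikov addition places the new C–H on the less-substituted alkene carbon, so the positive charge ends up on the more-substituted carbon — a secondary carbocation. H2O is released.
No single 1,2-shift to an adjacent carbon would give a more-substituted cation, so no rearrangement occurs.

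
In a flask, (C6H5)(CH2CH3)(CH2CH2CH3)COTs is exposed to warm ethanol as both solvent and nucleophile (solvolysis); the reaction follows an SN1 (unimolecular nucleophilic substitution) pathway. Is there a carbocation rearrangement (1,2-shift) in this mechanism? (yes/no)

no

The first-formed carbocation is tertiary.
No single 1,2-shift to an adjacent carbon would produce a more-substituted cation than the one already present, so no rearrangement occurs.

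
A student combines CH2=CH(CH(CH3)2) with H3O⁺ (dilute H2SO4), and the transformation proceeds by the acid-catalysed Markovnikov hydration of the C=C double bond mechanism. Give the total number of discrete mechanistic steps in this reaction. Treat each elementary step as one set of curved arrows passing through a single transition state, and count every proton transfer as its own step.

4

Step 1: The π electrons of the C=C bond attack a proton of H3O⁺; Markovnikov addition places the new C–H on the less-substituted alkene carbon, so the positive charge ends up on the more-substituted carbon — a secondary carbocation. H2O is released.
Step 2: A hydride (H with its bonding pair) migrates from the adjacent isopropyl carbon to the cationic centre — a 1,2-hydride shift — upgrading the secondary cation to a tertiary one.
Step 3: A lone pair on the oxygen of H2O attacks the carbocation, forming a C–O bond and an oxonium ion (a protonated alcohol).
Step 4: Deprotonation of the oxonium ion by a water molecule delivers the neutral alcohol and regenerates the acid catalyst.
Total: 4 elementary steps.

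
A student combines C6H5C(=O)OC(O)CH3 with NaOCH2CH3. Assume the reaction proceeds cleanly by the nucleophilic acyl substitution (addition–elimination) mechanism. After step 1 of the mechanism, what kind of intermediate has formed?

Step 1: CH3CH2O⁻ adds to the carbonyl carbon; the C=O π electrons shift onto oxygen and a tetrahedral alkoxide intermediate forms.
After step 1 the species present is a tetrahedral intermediate.

tetrahedral intermediate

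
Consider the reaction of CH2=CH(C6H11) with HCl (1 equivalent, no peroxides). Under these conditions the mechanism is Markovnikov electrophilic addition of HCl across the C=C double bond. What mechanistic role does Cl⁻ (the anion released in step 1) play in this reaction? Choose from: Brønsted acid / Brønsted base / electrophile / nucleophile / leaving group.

Step 3: Nucleophilic attack by Cl⁻ on the carbocation completes the addition, giving R–Cl.
Cl⁻ (the anion released in step 1) donates an electron pair to form a new σ-bond to carbon — it is the nucleophile.

nucleophile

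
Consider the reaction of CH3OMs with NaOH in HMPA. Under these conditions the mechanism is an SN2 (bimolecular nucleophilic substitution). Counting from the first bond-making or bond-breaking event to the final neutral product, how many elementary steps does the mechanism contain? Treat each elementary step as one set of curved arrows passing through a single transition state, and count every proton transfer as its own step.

Step 1: Backside attack by OH⁻ on the carbon bearing the mesylate: the new C–O bond forms as the C–O bond breaks, with Walden inversion at carbon.
Total: 1 elementary step.

1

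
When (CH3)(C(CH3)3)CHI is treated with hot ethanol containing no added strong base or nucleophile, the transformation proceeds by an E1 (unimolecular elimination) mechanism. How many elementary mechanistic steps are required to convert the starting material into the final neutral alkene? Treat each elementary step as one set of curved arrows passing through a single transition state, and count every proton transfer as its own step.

3

Step 1: The C–I bond breaks with both electrons going to the iodide; I⁻ leaves and a secondary carbocation remains.
Step 2: Carbocation rearrangement: a 1,2-methyl shift from the adjacent tert-butyl carbon converts the initially-formed secondary cation into the more stable tertiary cation.
Step 3: Loss of a β-proton to an ethanol molecule of the solvent: the C–H bonding pair collapses toward the cationic carbon to form the C=C π bond, yielding the alkene.
Total: 3 elementary steps.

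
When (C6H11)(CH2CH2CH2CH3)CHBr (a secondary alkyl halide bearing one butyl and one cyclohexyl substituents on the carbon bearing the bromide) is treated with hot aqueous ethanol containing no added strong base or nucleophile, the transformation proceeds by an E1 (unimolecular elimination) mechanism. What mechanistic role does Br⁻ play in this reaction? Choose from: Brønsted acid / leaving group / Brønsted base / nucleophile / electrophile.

Step 1: Unassisted departure of Br⁻ (taking the C–Br bonding pair) generates a secondary carbocation.
Br⁻ departs with both electrons of the breaking σ-bond — that is the definition of a leaving group.

leaving group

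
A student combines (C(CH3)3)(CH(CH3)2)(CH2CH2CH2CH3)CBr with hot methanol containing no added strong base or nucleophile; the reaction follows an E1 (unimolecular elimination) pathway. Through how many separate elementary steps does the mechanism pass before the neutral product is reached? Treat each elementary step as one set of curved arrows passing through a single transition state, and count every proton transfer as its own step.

Step 1: Unassisted departure of Br⁻ (taking the C–Br bonding pair) generates a tertiary carbocation.
(No 1,2-shift: no single shift to an adjacent carbon would give a more stable cation.)
Step 2: Loss of a β-proton to a methanol molecule of the solvent: the C–H bonding pair collapses toward the cationic carbon to form the C=C π bond, yielding the alkene.
Total: 2 elementary steps.

2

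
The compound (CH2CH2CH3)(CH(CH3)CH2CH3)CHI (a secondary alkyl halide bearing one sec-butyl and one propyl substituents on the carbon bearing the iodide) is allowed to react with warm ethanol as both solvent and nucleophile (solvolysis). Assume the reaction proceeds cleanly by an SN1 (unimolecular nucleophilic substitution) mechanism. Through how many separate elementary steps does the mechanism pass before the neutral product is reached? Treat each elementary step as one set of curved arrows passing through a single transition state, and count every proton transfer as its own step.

Step 1: Ionisation: the C–I σ-bond cleaves heterolytically; both bonding electrons depart with I⁻, leaving a secondary carbocation at the α-carbon.
Step 2: Carbocation rearrangement: a 1,2-hydride shift from the adjacent sec-butyl carbon converts the initially-formed secondary cation into the more stable tertiary cation.
Step 3: Nucleophilic capture: the oxygen of CH3CH2OH bonds to the cationic carbon, producing an oxonium-ion intermediate.
Step 4: A second solvent molecule removes the proton on oxygen, giving the neutral ether product.
Total: 4 elementary steps.

4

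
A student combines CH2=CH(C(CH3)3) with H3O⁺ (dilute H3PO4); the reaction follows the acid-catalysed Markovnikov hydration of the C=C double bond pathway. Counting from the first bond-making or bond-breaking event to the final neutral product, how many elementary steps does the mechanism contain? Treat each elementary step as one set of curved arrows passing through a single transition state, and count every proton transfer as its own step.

4

Step 1: Electrophilic addition begins with the π(C=C) electrons forming a bond to the proton of H3O⁺. Following Markovnikov's rule, the resulting cation is secondary. H2O is released.
Step 2: Carbocation rearrangement: a 1,2-methyl shift from the adjacent tert-butyl carbon converts the initially-formed secondary cation into the more stable tertiary cation.
Step 3: Water acts as the nucleophile: an oxygen lone pair bonds to the cationic carbon, giving an oxonium-ion intermediate.
Step 4: H2O removes a proton from the oxonium oxygen, regenerating H3O⁺ and giving the neutral alcohol.
Total: 4 elementary steps.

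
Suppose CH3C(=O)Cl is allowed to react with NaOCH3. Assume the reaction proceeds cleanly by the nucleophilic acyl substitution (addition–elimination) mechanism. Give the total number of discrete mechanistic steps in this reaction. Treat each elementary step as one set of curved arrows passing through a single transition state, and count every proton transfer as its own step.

Step 1: Nucleophilic addition of CH3O⁻ to the acyl carbon breaks the π(C=O) bond and yields a tetrahedral, anionic intermediate.
Step 2: Collapse of the tetrahedral intermediate: the alkoxide oxygen pushes its lone pair back to re-form C=O while Cl⁻ leaves.
Total: 2 elementary steps.

2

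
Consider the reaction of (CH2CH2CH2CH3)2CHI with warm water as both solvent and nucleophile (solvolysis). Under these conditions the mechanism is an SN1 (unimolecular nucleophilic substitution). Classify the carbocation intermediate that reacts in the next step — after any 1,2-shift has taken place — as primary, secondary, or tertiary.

secondary

Step 1: Ionisation: the C–I σ-bond cleaves heterolytically; both bonding electrons depart with I⁻, leaving a secondary carbocation at the α-carbon.
No single 1,2-shift to an adjacent carbon would give a more-substituted cation, so no rearrangement occurs.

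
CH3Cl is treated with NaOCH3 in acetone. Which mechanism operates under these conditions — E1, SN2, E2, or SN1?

SN2

Conditions: a methyl substrate with a strong nucleophile in the polar aprotic solvent acetone.
These conditions are the textbook signature of the SN2 pathway.
An unhindered substrate with a strong nucleophile in a polar aprotic solvent favours one-step backside displacement.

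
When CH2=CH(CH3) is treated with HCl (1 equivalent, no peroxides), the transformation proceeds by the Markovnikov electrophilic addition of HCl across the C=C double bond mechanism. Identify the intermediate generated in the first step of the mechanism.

Step 1: Electrophilic addition begins with the π(C=C) electrons forming a bond to the proton of HCl. Following Markovnikov's rule, the resulting cation is secondary. The H–Cl bond breaks heterolytically, releasing Cl⁻.
After step 1 the species present is a secondary carbocation.

secondary carbocation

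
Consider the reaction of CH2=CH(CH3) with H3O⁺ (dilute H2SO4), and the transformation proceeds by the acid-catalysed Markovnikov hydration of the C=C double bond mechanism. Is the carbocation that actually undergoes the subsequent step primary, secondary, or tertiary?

secondary

Step 1: The π electrons of the C=C bond attack a proton of H3O⁺; Markovnikov addition places the new C–H on the less-substituted alkene carbon, so the positive charge ends up on the more-substituted carbon — a secondary carbocation. H2O is released.
No single 1,2-shift to an adjacent carbon would give a more-substituted cation, so no rearrangement occurs.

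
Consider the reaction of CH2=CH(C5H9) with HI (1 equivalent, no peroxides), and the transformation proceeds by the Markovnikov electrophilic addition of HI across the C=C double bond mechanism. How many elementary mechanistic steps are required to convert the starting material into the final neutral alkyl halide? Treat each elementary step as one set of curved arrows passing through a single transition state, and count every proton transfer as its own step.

Step 1: The π electrons of the C=C bond attack a proton of HI; Markovnikov addition places the new C–H on the less-substituted alkene carbon, so the positive charge ends up on the more-substituted carbon — a secondary carbocation. The H–I bond breaks heterolytically, releasing I⁻.
Step 2: A hydride (H with its bonding pair) migrates from the adjacent cyclopentyl carbon to the cationic centre — a 1,2-hydride shift — upgrading the secondary cation to a tertiary one.
Step 3: I⁻ captures the cation: a lone pair on I⁻ fills the empty p orbital, producing the alkyl halide product.
Total: 3 elementary steps.

3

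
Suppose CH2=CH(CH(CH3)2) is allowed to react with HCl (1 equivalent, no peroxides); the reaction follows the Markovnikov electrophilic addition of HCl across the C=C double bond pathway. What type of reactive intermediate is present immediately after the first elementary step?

Step 1: The π electrons of the C=C bond attack a proton of HCl; Markovnikov addition places the new C–H on the less-substituted alkene carbon, so the positive charge ends up on the more-substituted carbon — a secondary carbocation. The H–Cl bond breaks heterolytically, releasing Cl⁻.
After step 1 the species present is a secondary carbocation.

secondary carbocation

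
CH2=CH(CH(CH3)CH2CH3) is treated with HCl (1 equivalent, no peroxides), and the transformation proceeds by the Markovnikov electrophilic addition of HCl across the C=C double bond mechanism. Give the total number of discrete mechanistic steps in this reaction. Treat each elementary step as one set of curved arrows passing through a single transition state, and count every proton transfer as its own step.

3

Step 1: Electrophilic addition begins with the π(C=C) electrons forming a bond to the proton of HCl. Following Markovnikov's rule, the resulting cation is secondary. The H–Cl bond breaks heterolytically, releasing Cl⁻.
Step 2: Carbocation rearrangement: a 1,2-hydride shift from the adjacent sec-butyl carbon converts the initially-formed secondary cation into the more stable tertiary cation.
Step 3: Cl⁻ captures the cation: a lone pair on Cl⁻ fills the empty p orbital, producing the alkyl halide product.
Total: 3 elementary steps.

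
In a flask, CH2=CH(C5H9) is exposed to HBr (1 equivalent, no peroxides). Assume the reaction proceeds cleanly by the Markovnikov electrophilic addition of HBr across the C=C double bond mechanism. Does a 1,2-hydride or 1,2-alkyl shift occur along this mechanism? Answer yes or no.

yes

The first-formed carbocation is secondary.
The adjacent cyclopentyl carbon already bears 2 other carbon substituents and has a hydrogen to migrate; after a 1,2-hydride shift from that carbon the positive charge sits on a tertiary centre.
Tertiary is more stable than secondary, so the shift occurs.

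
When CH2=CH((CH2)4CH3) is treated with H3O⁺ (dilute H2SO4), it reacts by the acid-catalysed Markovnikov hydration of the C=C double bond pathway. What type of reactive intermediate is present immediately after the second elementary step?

Step 1: The π electrons of the C=C bond attack a proton of H3O⁺; Markovnikov addition places the new C–H on the less-substituted alkene carbon, so the positive charge ends up on the more-substituted carbon — a secondary carbocation. H2O is released.
Step 2: Nucleophilic capture of the cation by H2O produces the protonated alcohol (an oxonium ion).
After step 2 the species present is an oxonium ion.

oxonium ion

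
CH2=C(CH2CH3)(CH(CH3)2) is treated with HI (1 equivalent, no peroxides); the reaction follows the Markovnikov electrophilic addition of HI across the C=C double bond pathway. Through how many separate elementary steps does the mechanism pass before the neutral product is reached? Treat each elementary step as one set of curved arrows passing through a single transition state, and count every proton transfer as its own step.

Step 1: The π electrons of the C=C bond attack a proton of HI; Markovnikov addition places the new C–H on the less-substituted alkene carbon, so the positive charge ends up on the more-substituted carbon — a tertiary carbocation. The H–I bond breaks heterolytically, releasing I⁻.
(No 1,2-shift: no single shift to an adjacent carbon would give a more stable cation.)
Step 2: I⁻ captures the cation: a lone pair on I⁻ fills the empty p orbital, producing the alkyl halide product.
Total: 2 elementary steps.

2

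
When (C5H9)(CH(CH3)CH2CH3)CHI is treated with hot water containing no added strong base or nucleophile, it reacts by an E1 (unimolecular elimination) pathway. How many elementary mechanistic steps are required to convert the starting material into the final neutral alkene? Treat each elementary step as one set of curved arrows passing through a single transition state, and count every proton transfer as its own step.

Step 1: Unassisted departure of I⁻ (taking the C–I bonding pair) generates a secondary carbocation.
Step 2: A hydride (H with its bonding pair) migrates from the adjacent cyclopentyl carbon to the cationic centre — a 1,2-hydride shift — upgrading the secondary cation to a tertiary one.
Step 3: Loss of a β-proton to a water molecule of the solvent: the C–H bonding pair collapses toward the cationic carbon to form the C=C π bond, yielding the alkene.
Total: 3 elementary steps.

3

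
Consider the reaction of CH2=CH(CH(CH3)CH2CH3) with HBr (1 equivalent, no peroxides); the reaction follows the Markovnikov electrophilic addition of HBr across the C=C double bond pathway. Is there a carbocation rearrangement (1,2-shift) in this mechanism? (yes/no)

yes

The first-formed carbocation is secondary.
The adjacent sec-butyl carbon already bears 2 other carbon substituents and has a hydrogen to migrate; after a 1,2-hydride shift from that carbon the positive charge sits on a tertiary centre.
Tertiary is more stable than secondary, so the shift occurs.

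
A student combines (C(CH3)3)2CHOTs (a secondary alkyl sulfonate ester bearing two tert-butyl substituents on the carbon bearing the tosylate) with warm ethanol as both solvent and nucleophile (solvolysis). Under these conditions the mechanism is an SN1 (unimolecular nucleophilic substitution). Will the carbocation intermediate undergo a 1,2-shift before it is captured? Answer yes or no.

yes

The first-formed carbocation is secondary.
The adjacent tert-butyl carbon has no hydrogen but bears methyl groups; migration of one methyl with its bonding pair (a 1,2-methyl shift) places the charge on a tertiary centre.
Tertiary is more stable than secondary, so the shift occurs.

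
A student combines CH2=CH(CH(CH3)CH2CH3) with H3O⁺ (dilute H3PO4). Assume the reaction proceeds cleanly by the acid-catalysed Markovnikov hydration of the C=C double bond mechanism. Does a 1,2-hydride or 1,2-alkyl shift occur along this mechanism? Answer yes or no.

The first-formed carbocation is secondary.
The adjacent sec-butyl carbon already bears 2 other carbon substituents and has a hydrogen to migrate; after a 1,2-hydride shift from that carbon the positive charge sits on a tertiary centre.
Tertiary is more stable than secondary, so the shift occurs.

yes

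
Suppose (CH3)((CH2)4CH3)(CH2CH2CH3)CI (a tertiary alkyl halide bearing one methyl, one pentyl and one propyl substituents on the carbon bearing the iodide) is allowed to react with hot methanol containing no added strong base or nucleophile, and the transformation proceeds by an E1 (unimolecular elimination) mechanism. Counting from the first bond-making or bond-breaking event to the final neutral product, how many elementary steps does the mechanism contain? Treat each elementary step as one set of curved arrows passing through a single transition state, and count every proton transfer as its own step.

2

Step 1: The C–I bond breaks with both electrons going to the iodide; I⁻ leaves and a tertiary carbocation remains.
(No 1,2-shift: no single shift to an adjacent carbon would give a more stable cation.)
Step 2: A weak base (a methanol molecule from the solvent) removes a proton from a carbon adjacent to the cationic centre; the electrons of that C–H bond become the new π(C=C) bond, giving the alkene.
Total: 2 elementary steps.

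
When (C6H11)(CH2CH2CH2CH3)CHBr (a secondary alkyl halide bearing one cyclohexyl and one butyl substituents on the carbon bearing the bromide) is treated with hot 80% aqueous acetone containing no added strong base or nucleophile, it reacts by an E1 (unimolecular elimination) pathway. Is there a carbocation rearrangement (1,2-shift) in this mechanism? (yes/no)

The first-formed carbocation is secondary.
The adjacent cyclohexyl carbon already bears 2 other carbon substituents and has a hydrogen to migrate; after a 1,2-hydride shift from that carbon the positive charge sits on a tertiary centre.
Tertiary is more stable than secondary, so the shift occurs.

yes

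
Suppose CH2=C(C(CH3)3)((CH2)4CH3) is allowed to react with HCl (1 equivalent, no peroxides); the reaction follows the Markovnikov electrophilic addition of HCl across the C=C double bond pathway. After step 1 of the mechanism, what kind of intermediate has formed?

tertiary carbocation

Step 1: Protonation of the alkene by HCl: the π bond acts as the nucleophile and picks up H⁺, giving the more stable (Markovnikov) tertiary carbocation. The H–Cl bond breaks heterolytically, releasing Cl⁻.
After step 1 the species present is a tertiary carbocation.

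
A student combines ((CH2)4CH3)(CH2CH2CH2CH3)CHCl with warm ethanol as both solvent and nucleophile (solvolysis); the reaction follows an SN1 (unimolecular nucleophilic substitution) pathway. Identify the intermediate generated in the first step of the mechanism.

secondary carbocation

Step 1: Unassisted departure of Cl⁻ (taking the C–Cl bonding pair) generates a secondary carbocation.
After step 1 the species present is a secondary carbocation.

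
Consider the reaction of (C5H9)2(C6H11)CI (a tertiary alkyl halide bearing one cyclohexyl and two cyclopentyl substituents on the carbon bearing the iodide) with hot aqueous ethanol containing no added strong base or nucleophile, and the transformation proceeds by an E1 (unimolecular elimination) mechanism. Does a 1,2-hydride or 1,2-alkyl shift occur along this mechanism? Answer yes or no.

The first-formed carbocation is tertiary.
No single 1,2-shift to an adjacent carbon would produce a more-substituted cation than the one already present, so no rearrangement occurs.

no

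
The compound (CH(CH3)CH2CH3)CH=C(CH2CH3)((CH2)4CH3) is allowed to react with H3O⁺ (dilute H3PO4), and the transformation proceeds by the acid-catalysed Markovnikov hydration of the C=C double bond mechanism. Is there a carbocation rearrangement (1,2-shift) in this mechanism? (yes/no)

no

The first-formed carbocation is tertiary.
No single 1,2-shift to an adjacent carbon would produce a more-substituted cation than the one already present, so no rearrangement occurs.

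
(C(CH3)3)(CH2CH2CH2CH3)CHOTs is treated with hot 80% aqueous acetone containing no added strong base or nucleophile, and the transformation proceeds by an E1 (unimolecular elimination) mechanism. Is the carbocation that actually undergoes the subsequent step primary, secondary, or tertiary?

Step 1: Rate-determining heterolysis of the C–O bond gives TsO⁻ and a secondary carbocation.
Step 2: A methyl group with its bonding pair migrates from the adjacent tert-butyl carbon to the cationic centre — a 1,2-methyl shift — upgrading the secondary cation to a tertiary one.
The cation rearranges from secondary to tertiary via a 1,2-methyl shift from the adjacent tert-butyl carbon; the tertiary cation is what reacts next.

tertiary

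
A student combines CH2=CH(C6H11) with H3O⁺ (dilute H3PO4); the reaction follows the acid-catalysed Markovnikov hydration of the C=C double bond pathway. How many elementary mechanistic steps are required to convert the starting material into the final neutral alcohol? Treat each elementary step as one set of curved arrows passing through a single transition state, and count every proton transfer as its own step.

Step 1: The π electrons of the C=C bond attack a proton of H3O⁺; Markovnikov addition places the new C–H on the less-substituted alkene carbon, so the positive charge ends up on the more-substituted carbon — a secondary carbocation. H2O is released.
Step 2: A hydride (H with its bonding pair) migrates from the adjacent cyclohexyl carbon to the cationic centre — a 1,2-hydride shift — upgrading the secondary cation to a tertiary one.
Step 3: Water acts as the nucleophile: an oxygen lone pair bonds to the cationic carbon, giving an oxonium-ion intermediate.
Step 4: Deprotonation of the oxonium ion by a water molecule delivers the neutral alcohol and regenerates the acid catalyst.
Total: 4 elementary steps.

4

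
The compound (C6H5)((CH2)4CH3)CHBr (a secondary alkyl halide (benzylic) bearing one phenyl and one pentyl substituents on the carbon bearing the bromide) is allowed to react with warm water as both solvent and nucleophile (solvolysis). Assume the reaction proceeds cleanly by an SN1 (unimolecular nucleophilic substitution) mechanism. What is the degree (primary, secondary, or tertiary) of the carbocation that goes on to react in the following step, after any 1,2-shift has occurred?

Step 1: The C–Br bond breaks with both electrons going to the bromide; Br⁻ leaves and a secondary carbocation remains.
No single 1,2-shift to an adjacent carbon would give a more-substituted cation, so no rearrangement occurs.

secondary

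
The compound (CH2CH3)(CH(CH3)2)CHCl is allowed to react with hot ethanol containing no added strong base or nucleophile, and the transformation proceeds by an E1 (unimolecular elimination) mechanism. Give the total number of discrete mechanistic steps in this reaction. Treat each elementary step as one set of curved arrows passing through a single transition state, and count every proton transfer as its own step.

3

Step 1: Unassisted departure of Cl⁻ (taking the C–Cl bonding pair) generates a secondary carbocation.
Step 2: A hydride (H with its bonding pair) migrates from the adjacent isopropyl carbon to the cationic centre — a 1,2-hydride shift — upgrading the secondary cation to a tertiary one.
Step 3: An ethanol molecule (solvent) deprotonates a β-carbon; as the C–H bond breaks, those electrons form the new alkene π bond.
Total: 3 elementary steps.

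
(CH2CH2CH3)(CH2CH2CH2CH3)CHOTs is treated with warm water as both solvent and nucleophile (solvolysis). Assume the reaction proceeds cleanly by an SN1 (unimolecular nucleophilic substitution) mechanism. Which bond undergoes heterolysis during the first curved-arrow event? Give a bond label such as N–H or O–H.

Step 1: Rate-determining heterolysis of the C–O bond gives TsO⁻ and a secondary carbocation.
The bond broken in this step is the C–O bond.

C–O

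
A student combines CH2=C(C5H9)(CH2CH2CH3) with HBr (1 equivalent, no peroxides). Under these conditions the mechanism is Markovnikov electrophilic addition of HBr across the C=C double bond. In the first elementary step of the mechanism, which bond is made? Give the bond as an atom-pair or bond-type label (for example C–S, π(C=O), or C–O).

C–H

Step 1: Protonation of the alkene by HBr: the π bond acts as the nucleophile and picks up H⁺, giving the more stable (Markovnikov) tertiary carbocation. The H–Br bond breaks heterolytically, releasing Br⁻.
The bond formed in this step is the C–H bond.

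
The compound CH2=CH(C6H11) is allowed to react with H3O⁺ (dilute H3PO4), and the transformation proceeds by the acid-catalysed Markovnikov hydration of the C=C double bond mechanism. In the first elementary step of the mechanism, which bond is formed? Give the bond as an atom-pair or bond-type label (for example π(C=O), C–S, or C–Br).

Step 1: Electrophilic addition begins with the π(C=C) electrons forming a bond to the proton of H3O⁺. Following Markovnikov's rule, the resulting cation is secondary. H2O is released.
The bond formed in this step is the C–H bond.

C–H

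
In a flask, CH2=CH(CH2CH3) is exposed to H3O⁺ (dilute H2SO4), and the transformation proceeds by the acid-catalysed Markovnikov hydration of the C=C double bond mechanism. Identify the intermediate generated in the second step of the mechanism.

Step 1: Electrophilic addition begins with the π(C=C) electrons forming a bond to the proton of H3O⁺. Following Markovnikov's rule, the resulting cation is secondary. H2O is released.
Step 2: A lone pair on the oxygen of H2O attacks the carbocation, forming a C–O bond and an oxonium ion (a protonated alcohol).
After step 2 the species present is an oxonium ion.

oxonium ion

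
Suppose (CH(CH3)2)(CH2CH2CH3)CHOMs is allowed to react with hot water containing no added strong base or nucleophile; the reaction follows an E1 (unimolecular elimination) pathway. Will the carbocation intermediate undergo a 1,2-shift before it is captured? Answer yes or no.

The first-formed carbocation is secondary.
The adjacent isopropyl carbon already bears 2 other carbon substituents and has a hydrogen to migrate; after a 1,2-hydride shift from that carbon the positive charge sits on a tertiary centre.
Tertiary is more stable than secondary, so the shift occurs.

yes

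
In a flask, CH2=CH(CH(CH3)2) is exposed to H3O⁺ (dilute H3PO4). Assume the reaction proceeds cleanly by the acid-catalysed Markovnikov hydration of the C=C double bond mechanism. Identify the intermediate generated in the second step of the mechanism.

tertiary carbocation

Step 1: Electrophilic addition begins with the π(C=C) electrons forming a bond to the proton of H3O⁺. Following Markovnikov's rule, the resulting cation is secondary. H2O is released.
Step 2: A 1,2-hydride shift from the adjacent isopropyl carbon moves the positive charge from the secondary centre to an adjacent carbon, generating a more stable tertiary carbocation.
After step 2 the species present is a tertiary carbocation.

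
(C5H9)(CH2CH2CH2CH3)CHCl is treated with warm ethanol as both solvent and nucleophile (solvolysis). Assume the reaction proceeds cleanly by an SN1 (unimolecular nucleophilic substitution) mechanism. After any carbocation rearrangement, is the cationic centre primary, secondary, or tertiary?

tertiary

Step 1: Ionisation: the C–Cl σ-bond cleaves heterolytically; both bonding electrons depart with Cl⁻, leaving a secondary carbocation at the α-carbon.
Step 2: A 1,2-hydride shift from the adjacent cyclopentyl carbon moves the positive charge from the secondary centre to an adjacent carbon, generating a more stable tertiary carbocation.
The cation rearranges from secondary to tertiary via a 1,2-hydride shift from the adjacent cyclopentyl carbon; the tertiary cation is what reacts next.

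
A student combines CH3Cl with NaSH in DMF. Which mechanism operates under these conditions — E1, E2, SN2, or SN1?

SN2

Conditions: a methyl substrate with a strong nucleophile in the polar aprotic solvent DMF.
These conditions are the textbook signature of the SN2 pathway.
An unhindered substrate with a strong nucleophile in a polar aprotic solvent favours one-step backside displacement.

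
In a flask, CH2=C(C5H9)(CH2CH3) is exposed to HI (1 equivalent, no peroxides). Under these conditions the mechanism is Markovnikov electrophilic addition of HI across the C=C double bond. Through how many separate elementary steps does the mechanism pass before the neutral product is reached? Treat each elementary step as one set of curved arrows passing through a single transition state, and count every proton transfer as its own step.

2

Step 1: The π electrons of the C=C bond attack a proton of HI; Markovnikov addition places the new C–H on the less-substituted alkene carbon, so the positive charge ends up on the more-substituted carbon — a tertiary carbocation. The H–I bond breaks heterolytically, releasing I⁻.
(No 1,2-shift: no single shift to an adjacent carbon would give a more stable cation.)
Step 2: The I⁻ anion donates a lone pair to the carbocation, forming the new C–I σ-bond and giving the neutral alkyl halide.
Total: 2 elementary steps.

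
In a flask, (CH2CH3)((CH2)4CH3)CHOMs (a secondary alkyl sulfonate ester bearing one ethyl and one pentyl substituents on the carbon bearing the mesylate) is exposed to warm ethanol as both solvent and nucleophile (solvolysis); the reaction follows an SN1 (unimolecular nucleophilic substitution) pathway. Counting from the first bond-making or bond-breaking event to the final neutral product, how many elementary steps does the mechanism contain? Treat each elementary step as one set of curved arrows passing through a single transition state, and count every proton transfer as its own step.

Step 1: Rate-determining heterolysis of the C–O bond gives MsO⁻ and a secondary carbocation.
(No 1,2-shift: no single shift to an adjacent carbon would give a more stable cation.)
Step 2: Nucleophilic capture: the oxygen of CH3CH2OH bonds to the cationic carbon, producing an oxonium-ion intermediate.
Step 3: Deprotonation of the oxonium oxygen by solvent ethanol yields the neutral ether.
Total: 3 elementary steps.

3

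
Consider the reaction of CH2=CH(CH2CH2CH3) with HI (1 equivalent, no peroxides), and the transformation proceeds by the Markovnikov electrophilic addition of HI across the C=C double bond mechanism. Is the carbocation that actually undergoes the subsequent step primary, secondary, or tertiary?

Step 1: Protonation of the alkene by HI: the π bond acts as the nucleophile and picks up H⁺, giving the more stable (Markovnikov) secondary carbocation. The H–I bond breaks heterolytically, releasing I⁻.
No single 1,2-shift to an adjacent carbon would give a more-substituted cation, so no rearrangement occurs.

secondary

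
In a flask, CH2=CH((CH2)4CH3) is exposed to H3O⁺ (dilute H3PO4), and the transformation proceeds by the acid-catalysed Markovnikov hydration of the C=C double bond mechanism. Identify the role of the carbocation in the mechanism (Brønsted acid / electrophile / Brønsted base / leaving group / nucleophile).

Step 2: A lone pair on the oxygen of H2O attacks the carbocation, forming a C–O bond and an oxonium ion (a protonated alcohol).
The carbocation accepts an electron pair into an empty or π* orbital — it is the electrophile.

electrophile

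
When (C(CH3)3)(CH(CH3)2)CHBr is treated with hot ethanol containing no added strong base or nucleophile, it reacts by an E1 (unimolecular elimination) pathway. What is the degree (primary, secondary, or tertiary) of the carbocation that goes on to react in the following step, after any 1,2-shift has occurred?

Step 1: Ionisation: the C–Br σ-bond cleaves heterolytically; both bonding electrons depart with Br⁻, leaving a secondary carbocation at the α-carbon.
Step 2: A 1,2-hydride shift from the adjacent isopropyl carbon moves the positive charge from the secondary centre to an adjacent carbon, generating a more stable tertiary carbocation.
The cation rearranges from secondary to tertiary via a 1,2-hydride shift from the adjacent isopropyl carbon; the tertiary cation is what reacts next.

tertiary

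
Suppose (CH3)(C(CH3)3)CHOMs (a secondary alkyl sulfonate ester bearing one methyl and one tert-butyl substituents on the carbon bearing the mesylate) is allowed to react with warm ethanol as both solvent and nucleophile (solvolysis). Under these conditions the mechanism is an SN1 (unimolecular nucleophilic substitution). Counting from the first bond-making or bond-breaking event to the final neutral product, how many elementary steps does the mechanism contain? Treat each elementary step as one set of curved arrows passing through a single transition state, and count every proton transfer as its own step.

4

Step 1: The C–O bond breaks with both electrons going to the mesylate; MsO⁻ leaves and a secondary carbocation remains.
Step 2: A methyl group with its bonding pair migrates from the adjacent tert-butyl carbon to the cationic centre — a 1,2-methyl shift — upgrading the secondary cation to a tertiary one.
Step 3: CH3CH2OH donates an oxygen lone pair into the empty p orbital of the cation, giving a protonated ether (an oxonium ion).
Step 4: Deprotonation of the oxonium oxygen by solvent ethanol yields the neutral ether.
Total: 4 elementary steps.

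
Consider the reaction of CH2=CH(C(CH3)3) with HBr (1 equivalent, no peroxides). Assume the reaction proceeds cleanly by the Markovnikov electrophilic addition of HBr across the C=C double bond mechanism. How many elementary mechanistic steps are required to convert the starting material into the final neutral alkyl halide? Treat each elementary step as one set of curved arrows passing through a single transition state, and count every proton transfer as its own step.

Step 1: Electrophilic addition begins with the π(C=C) electrons forming a bond to the proton of HBr. Following Markovnikov's rule, the resulting cation is secondary. The H–Br bond breaks heterolytically, releasing Br⁻.
Step 2: Carbocation rearrangement: a 1,2-methyl shift from the adjacent tert-butyl carbon converts the initially-formed secondary cation into the more stable tertiary cation.
Step 3: The Br⁻ anion donates a lone pair to the carbocation, forming the new C–Br σ-bond and giving the neutral alkyl halide.
Total: 3 elementary steps.

3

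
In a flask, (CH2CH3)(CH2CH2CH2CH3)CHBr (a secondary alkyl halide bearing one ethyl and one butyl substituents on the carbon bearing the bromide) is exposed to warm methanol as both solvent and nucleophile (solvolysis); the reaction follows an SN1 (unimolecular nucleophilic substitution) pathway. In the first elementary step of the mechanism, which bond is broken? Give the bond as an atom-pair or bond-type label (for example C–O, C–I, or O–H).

Step 1: Ionisation: the C–Br σ-bond cleaves heterolytically; both bonding electrons depart with Br⁻, leaving a secondary carbocation at the α-carbon.
The bond broken in this step is the C–Br bond.

C–Br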